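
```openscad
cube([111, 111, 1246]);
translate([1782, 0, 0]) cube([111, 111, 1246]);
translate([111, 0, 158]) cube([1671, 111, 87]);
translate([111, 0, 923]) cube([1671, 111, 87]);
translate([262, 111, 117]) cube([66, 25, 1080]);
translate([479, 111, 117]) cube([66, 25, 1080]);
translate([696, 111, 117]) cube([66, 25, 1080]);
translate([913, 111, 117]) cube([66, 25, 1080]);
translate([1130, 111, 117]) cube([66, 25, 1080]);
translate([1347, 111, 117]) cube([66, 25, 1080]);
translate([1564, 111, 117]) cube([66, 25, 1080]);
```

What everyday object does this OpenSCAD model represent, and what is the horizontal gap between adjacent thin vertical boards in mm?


A fence section. The picket gap is 151 mm.

Two posts, two rails, 7 pickets — a fence section. Span 1671 mm holds 7 pickets of 66 mm with 8 equal gaps: ⌊(1671 − 7·66) / 8⌋ = 151 mm.


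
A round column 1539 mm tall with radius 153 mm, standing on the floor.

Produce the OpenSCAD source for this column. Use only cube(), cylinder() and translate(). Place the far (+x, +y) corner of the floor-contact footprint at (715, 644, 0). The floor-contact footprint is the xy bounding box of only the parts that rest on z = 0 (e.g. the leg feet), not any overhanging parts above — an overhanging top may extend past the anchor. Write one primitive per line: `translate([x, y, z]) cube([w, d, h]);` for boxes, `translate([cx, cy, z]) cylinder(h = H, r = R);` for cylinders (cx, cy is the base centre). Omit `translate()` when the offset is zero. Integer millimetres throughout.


translate([562, 491, 0]) cylinder(h = 1539, r = 153);


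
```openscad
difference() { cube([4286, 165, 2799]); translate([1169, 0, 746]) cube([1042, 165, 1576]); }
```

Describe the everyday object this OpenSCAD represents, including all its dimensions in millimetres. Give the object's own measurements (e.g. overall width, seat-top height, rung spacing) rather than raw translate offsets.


A wall 4286 mm long (x), 165 mm thick (y), 2799 mm tall, with a rectangular window opening cut through it. The opening is 1042 mm wide and 1576 mm tall; its sill is at z = 746 mm and its near (−x) edge is 1169 mm from the wall's −x end. The opening passes through the full wall thickness.


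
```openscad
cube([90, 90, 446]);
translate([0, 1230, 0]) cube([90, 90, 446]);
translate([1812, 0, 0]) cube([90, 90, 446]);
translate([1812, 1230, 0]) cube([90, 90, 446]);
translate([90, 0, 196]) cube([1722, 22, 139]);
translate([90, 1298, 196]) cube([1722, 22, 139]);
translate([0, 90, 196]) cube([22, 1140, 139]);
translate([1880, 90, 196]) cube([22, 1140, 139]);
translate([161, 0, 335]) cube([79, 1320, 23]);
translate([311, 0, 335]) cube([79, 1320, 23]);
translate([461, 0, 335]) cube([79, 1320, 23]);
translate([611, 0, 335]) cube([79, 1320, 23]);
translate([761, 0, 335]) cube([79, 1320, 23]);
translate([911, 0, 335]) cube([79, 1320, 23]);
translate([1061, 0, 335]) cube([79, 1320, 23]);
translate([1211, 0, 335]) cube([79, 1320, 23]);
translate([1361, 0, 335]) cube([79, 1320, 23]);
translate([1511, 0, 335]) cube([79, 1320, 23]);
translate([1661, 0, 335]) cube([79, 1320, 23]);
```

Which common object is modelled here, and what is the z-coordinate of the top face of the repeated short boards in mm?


A bed frame. The slat-top height is 358 mm.

Four posts, four rails, and a row of slats — a bed frame. Slats sit on the rails at z = 196 + 139 = 335; with slat thickness 23, the top is 358 mm.


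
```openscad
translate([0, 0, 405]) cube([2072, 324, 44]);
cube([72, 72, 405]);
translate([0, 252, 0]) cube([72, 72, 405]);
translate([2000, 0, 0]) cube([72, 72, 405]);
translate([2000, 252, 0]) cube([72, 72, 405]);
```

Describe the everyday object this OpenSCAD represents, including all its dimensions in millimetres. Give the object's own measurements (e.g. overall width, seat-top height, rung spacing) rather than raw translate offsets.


A bench: a 2072×324 mm seat slab, 44 mm thick, top at z = 449 mm, on four 72×72 mm square legs flush with the seat corners and standing on z = 0.


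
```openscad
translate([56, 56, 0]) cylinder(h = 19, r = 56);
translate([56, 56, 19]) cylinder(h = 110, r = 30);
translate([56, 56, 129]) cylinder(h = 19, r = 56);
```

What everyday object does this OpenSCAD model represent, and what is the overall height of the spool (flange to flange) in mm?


A spool. The overall height is 148 mm.

Three coaxial cylinders, large–small–large — a spool. Two 19 mm flanges and a 110 mm core give 19 + 110 + 19 = 148 mm.


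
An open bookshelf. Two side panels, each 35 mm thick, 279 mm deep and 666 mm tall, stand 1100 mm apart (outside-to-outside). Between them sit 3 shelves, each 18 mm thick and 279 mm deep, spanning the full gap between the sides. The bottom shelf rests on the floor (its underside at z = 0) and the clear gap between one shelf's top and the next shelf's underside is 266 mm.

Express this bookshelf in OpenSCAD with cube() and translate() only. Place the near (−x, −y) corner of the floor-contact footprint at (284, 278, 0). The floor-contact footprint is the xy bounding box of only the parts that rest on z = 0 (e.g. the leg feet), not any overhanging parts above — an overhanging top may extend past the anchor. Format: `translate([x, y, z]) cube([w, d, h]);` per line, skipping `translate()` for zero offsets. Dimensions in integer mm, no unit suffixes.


translate([284, 278, 0]) cube([35, 279, 666]);
translate([1349, 278, 0]) cube([35, 279, 666]);
translate([319, 278, 0]) cube([1030, 279, 18]);
translate([319, 278, 284]) cube([1030, 279, 18]);
translate([319, 278, 568]) cube([1030, 279, 18]);


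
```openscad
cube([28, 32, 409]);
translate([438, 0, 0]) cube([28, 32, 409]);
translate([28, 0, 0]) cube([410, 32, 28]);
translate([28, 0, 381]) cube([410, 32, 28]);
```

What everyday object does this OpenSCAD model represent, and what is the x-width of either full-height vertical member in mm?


A picture frame. The border width is 28 mm.

Four thin pieces enclosing a rectangular opening — a picture frame. The two full-height stiles are 409 mm tall; the top rail sits at z = 381 and is 28 mm tall, so the border above the opening is 409 − 381 = 28 mm, matching the stile x-width.


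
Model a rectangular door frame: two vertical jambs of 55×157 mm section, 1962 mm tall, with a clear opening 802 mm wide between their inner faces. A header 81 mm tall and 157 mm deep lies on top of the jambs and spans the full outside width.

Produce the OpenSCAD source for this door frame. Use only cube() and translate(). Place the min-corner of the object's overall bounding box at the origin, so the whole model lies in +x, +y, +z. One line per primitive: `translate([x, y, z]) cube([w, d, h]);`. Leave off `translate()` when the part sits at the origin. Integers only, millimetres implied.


cube([55, 157, 1962]);
translate([857, 0, 0]) cube([55, 157, 1962]);
translate([0, 0, 1962]) cube([912, 157, 81]);


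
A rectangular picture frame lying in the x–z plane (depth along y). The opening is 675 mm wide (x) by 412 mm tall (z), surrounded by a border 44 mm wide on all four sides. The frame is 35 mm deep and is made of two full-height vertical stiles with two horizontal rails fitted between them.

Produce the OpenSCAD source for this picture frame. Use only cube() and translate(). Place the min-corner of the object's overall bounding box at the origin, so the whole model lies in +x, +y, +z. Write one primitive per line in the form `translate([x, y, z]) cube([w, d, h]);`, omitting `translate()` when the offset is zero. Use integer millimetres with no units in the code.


cube([44, 35, 500]);
translate([719, 0, 0]) cube([44, 35, 500]);
translate([44, 0, 0]) cube([675, 35, 44]);
translate([44, 0, 456]) cube([675, 35, 44]);


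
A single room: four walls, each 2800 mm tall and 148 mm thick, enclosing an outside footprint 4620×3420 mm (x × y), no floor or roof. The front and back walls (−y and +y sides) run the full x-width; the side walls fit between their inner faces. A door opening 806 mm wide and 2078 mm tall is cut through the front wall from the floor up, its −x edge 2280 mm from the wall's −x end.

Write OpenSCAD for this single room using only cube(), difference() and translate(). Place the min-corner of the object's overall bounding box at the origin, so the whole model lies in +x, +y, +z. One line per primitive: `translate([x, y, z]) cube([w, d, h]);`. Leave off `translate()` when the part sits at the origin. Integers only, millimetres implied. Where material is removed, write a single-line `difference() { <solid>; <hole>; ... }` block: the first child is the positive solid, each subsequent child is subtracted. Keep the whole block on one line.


difference() { cube([4620, 148, 2800]); translate([2280, 0, 0]) cube([806, 148, 2078]); }
translate([0, 3272, 0]) cube([4620, 148, 2800]);
translate([0, 148, 0]) cube([148, 3124, 2800]);
translate([4472, 148, 0]) cube([148, 3124, 2800]);


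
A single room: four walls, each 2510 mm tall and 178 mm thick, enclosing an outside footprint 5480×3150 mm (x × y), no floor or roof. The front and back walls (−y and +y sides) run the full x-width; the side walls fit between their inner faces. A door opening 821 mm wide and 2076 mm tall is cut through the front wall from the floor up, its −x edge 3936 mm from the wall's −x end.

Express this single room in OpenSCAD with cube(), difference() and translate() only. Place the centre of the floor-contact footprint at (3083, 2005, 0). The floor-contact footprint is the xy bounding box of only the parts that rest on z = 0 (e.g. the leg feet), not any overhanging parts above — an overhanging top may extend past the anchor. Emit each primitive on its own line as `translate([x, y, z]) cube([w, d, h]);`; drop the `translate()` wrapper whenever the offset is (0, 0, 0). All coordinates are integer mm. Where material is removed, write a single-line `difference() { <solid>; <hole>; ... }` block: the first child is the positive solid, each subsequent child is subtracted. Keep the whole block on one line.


difference() { translate([343, 430, 0]) cube([5480, 178, 2510]); translate([4279, 430, 0]) cube([821, 178, 2076]); }
translate([343, 3402, 0]) cube([5480, 178, 2510]);
translate([343, 608, 0]) cube([178, 2794, 2510]);
translate([5645, 608, 0]) cube([178, 2794, 2510]);


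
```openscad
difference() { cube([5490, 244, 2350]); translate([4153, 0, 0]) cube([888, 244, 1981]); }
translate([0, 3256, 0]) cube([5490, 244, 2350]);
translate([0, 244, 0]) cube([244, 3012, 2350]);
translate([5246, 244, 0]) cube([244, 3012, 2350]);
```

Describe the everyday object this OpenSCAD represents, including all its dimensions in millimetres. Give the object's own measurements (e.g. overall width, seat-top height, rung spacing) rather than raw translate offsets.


A single room: four walls, each 2350 mm tall and 244 mm thick, enclosing an outside footprint 5490×3500 mm (x × y), no floor or roof. The front and back walls (−y and +y sides) run the full x-width; the side walls fit between their inner faces. A door opening 888 mm wide and 1981 mm tall is cut through the front wall from the floor up, its −x edge 4153 mm from the wall's −x end.


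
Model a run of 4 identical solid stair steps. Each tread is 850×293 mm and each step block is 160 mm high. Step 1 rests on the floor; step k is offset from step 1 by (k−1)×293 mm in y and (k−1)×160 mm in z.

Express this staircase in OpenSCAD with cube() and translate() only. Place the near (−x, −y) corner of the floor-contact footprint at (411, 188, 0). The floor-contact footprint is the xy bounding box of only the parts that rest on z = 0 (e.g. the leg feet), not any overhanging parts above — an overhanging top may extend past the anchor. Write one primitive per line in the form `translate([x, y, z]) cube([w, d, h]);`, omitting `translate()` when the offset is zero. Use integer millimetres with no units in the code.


translate([411, 188, 0]) cube([850, 293, 160]);
translate([411, 481, 160]) cube([850, 293, 160]);
translate([411, 774, 320]) cube([850, 293, 160]);
translate([411, 1067, 480]) cube([850, 293, 160]);


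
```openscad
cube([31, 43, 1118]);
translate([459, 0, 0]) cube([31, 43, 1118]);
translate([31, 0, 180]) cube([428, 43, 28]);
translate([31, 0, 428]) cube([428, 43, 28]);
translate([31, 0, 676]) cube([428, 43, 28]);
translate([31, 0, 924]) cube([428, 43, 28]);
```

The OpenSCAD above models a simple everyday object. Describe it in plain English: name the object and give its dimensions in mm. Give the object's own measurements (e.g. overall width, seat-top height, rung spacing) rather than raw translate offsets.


A straight ladder. Two 31×43 mm vertical rails, 1118 mm tall, stand 490 mm apart (outside-to-outside) with their front faces coplanar on the −y side. 4 rungs, each 43 mm deep and 28 mm tall, span between the inner faces of the rails, front faces flush with the rails. The lowest rung's underside is at z = 180 mm and rungs are spaced 248 mm apart (underside to underside).


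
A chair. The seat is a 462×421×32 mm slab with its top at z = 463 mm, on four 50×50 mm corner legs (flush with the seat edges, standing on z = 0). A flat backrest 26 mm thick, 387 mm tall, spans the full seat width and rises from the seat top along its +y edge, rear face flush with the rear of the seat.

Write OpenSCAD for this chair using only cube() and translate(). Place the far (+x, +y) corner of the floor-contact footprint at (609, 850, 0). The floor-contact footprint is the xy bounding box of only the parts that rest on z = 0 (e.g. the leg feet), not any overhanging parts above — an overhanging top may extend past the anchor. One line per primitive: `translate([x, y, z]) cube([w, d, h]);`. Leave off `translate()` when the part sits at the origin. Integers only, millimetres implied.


// leg_h = 463 - 32 = 431
translate([147, 429, 431]) cube([462, 421, 32]);
translate([147, 429, 0]) cube([50, 50, 431]);
translate([559, 429, 0]) cube([50, 50, 431]);
translate([147, 800, 0]) cube([50, 50, 431]);
translate([559, 800, 0]) cube([50, 50, 431]);
translate([147, 824, 463]) cube([462, 26, 387]);


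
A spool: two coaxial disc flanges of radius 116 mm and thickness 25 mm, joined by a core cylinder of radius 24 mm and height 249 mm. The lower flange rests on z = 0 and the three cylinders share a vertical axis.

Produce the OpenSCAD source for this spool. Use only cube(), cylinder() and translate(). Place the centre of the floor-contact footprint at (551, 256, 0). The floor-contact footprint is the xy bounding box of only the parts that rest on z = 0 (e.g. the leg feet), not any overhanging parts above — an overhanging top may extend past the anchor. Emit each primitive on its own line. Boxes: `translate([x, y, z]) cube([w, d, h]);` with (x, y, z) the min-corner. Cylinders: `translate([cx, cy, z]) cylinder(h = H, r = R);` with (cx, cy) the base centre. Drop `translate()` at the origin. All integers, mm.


translate([551, 256, 0]) cylinder(h = 25, r = 116);
translate([551, 256, 25]) cylinder(h = 249, r = 24);
translate([551, 256, 274]) cylinder(h = 25, r = 116);


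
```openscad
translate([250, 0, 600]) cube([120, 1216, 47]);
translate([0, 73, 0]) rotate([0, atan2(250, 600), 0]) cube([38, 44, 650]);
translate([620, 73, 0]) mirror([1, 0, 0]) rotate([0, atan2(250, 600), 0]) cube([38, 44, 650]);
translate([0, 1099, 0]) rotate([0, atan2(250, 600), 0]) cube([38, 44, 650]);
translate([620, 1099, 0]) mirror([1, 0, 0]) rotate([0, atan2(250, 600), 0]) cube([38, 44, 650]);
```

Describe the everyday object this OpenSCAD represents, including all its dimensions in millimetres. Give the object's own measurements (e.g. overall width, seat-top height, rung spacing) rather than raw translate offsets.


A sawhorse. A 120×1216×47 mm beam (x, y, z) sits on two A-frame leg pairs. Each pair is two raked legs of 38×44 mm section (44 mm along y) splaying symmetrically in x. Each leg rises 600 mm vertically over 250 mm of horizontal reach and is 650 mm long along its own axis. Every leg's outer bottom edge rests on the floor and its outer top edge meets a bottom edge of the beam — the left legs (tilting toward +x) meet the beam's −x bottom edge, the right legs (their mirror images, tilting toward −x) meet its +x bottom edge — so the leg tops tuck under the beam, the beam's underside is 600 mm above the floor, and the feet are 620 mm apart outside-to-outside with the beam centred between them. The two leg pairs are set in 73 mm from either end of the beam.


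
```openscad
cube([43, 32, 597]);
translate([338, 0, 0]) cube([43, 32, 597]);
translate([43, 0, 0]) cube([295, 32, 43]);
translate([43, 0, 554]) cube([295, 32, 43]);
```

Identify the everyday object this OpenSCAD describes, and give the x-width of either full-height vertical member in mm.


A picture frame. The border width is 43 mm.

Four thin pieces enclosing a rectangular opening — a picture frame. The two full-height stiles are 597 mm tall; the top rail sits at z = 554 and is 43 mm tall, so the border above the opening is 597 − 554 = 43 mm, matching the stile x-width.


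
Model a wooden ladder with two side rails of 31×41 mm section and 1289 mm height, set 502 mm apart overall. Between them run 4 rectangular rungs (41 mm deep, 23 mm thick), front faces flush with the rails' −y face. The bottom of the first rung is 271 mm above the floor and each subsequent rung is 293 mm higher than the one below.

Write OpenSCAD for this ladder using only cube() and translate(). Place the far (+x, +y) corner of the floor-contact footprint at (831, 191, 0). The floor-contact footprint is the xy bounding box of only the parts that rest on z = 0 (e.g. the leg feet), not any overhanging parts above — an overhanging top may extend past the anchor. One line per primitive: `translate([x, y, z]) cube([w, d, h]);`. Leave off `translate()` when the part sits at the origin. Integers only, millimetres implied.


translate([329, 150, 0]) cube([31, 41, 1289]);
translate([800, 150, 0]) cube([31, 41, 1289]);
translate([360, 150, 271]) cube([440, 41, 23]);
translate([360, 150, 564]) cube([440, 41, 23]);
translate([360, 150, 857]) cube([440, 41, 23]);
translate([360, 150, 1150]) cube([440, 41, 23]);


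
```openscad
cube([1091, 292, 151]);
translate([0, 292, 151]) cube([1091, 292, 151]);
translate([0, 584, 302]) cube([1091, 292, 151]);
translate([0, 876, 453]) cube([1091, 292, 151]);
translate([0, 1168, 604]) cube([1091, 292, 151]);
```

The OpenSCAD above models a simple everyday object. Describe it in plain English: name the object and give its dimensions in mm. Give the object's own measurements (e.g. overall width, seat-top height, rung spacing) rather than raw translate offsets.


A straight staircase of 5 solid steps. Each step is 1091 mm wide (x), 292 mm deep (y, the going) and 151 mm tall (the rise). The first step rests on the floor; each subsequent step sits one going further in +y and one rise higher in +z, directly behind and above the previous step with no overlap.


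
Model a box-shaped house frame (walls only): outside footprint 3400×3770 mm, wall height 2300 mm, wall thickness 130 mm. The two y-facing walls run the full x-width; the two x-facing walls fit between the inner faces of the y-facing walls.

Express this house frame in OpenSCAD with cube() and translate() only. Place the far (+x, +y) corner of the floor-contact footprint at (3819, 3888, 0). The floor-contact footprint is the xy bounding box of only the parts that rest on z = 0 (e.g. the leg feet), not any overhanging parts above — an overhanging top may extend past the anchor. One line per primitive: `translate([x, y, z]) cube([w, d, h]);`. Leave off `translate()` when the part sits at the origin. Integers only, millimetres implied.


translate([419, 118, 0]) cube([3400, 130, 2300]);
translate([419, 3758, 0]) cube([3400, 130, 2300]);
translate([419, 248, 0]) cube([130, 3510, 2300]);
translate([3689, 248, 0]) cube([130, 3510, 2300]);


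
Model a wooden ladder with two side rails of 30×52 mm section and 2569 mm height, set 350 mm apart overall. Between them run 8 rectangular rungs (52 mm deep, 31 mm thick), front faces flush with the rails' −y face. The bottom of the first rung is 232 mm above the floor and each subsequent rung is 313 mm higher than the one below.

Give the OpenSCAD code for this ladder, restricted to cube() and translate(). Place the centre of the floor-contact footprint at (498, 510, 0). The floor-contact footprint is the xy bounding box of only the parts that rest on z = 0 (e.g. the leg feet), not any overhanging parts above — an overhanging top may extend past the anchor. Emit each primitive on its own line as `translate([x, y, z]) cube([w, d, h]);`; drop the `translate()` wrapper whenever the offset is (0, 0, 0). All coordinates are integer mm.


// rung span = 350 - 2*30 = 290
// rung[k] z = 232 + k*313
translate([323, 484, 0]) cube([30, 52, 2569]);
translate([643, 484, 0]) cube([30, 52, 2569]);
translate([353, 484, 232]) cube([290, 52, 31]);
translate([353, 484, 545]) cube([290, 52, 31]);
translate([353, 484, 858]) cube([290, 52, 31]);
translate([353, 484, 1171]) cube([290, 52, 31]);
translate([353, 484, 1484]) cube([290, 52, 31]);
translate([353, 484, 1797]) cube([290, 52, 31]);
translate([353, 484, 2110]) cube([290, 52, 31]);
translate([353, 484, 2423]) cube([290, 52, 31]);


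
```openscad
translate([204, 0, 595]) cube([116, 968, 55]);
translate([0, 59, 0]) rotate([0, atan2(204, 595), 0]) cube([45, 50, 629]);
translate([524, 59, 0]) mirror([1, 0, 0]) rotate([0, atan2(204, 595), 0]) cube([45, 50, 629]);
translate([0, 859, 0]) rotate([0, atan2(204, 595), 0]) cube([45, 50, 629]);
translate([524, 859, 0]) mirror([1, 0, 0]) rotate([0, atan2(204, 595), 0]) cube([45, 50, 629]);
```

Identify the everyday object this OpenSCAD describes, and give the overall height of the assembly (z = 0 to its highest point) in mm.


A sawhorse. The overall height is 650 mm.

A beam across two mirrored pairs of raked legs — a sawhorse. The beam's underside is at z = 595 (matching the legs' vertical rise in atan2(204, 595)) and the beam is 55 mm tall, so its top is at 595 + 55 = 650 mm. The raked legs top out at the beam's underside, so that is the highest point.


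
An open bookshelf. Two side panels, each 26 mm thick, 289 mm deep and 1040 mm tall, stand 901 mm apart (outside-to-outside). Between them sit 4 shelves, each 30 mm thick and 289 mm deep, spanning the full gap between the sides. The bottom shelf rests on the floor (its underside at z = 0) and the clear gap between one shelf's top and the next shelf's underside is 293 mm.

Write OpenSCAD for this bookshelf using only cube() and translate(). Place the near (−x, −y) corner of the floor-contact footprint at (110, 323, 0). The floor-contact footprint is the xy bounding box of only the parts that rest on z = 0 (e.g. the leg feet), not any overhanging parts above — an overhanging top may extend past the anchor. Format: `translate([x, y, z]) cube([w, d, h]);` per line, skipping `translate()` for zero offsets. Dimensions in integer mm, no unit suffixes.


translate([110, 323, 0]) cube([26, 289, 1040]);
translate([985, 323, 0]) cube([26, 289, 1040]);
translate([136, 323, 0]) cube([849, 289, 30]);
translate([136, 323, 323]) cube([849, 289, 30]);
translate([136, 323, 646]) cube([849, 289, 30]);
translate([136, 323, 969]) cube([849, 289, 30]);


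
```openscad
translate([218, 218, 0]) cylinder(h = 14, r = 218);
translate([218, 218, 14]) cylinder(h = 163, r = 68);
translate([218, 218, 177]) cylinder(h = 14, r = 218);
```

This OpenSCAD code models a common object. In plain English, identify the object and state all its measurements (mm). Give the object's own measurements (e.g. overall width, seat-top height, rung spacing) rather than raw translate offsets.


A spool: two coaxial disc flanges of radius 218 mm and thickness 14 mm, joined by a core cylinder of radius 68 mm and height 163 mm. The lower flange rests on z = 0 and the three cylinders share a vertical axis.


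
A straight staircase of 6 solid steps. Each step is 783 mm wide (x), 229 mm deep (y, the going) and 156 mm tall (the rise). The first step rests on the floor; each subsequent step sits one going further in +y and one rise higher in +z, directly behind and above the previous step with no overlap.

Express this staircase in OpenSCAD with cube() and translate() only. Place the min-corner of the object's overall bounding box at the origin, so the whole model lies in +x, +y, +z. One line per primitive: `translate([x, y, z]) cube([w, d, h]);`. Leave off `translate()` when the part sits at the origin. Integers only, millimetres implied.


cube([783, 229, 156]);
translate([0, 229, 156]) cube([783, 229, 156]);
translate([0, 458, 312]) cube([783, 229, 156]);
translate([0, 687, 468]) cube([783, 229, 156]);
translate([0, 916, 624]) cube([783, 229, 156]);
translate([0, 1145, 780]) cube([783, 229, 156]);


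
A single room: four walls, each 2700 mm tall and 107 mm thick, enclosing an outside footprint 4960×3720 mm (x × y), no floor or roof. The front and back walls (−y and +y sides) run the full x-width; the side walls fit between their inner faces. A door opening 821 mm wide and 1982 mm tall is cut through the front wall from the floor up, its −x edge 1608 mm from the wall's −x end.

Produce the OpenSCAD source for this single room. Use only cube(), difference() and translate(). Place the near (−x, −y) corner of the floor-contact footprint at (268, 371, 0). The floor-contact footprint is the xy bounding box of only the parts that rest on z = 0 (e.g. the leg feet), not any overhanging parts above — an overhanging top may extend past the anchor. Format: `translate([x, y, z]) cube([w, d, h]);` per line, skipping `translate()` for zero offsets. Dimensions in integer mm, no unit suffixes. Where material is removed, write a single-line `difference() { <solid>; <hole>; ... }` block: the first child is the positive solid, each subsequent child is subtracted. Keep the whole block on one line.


difference() { translate([268, 371, 0]) cube([4960, 107, 2700]); translate([1876, 371, 0]) cube([821, 107, 1982]); }
translate([268, 3984, 0]) cube([4960, 107, 2700]);
translate([268, 478, 0]) cube([107, 3506, 2700]);
translate([5121, 478, 0]) cube([107, 3506, 2700]);


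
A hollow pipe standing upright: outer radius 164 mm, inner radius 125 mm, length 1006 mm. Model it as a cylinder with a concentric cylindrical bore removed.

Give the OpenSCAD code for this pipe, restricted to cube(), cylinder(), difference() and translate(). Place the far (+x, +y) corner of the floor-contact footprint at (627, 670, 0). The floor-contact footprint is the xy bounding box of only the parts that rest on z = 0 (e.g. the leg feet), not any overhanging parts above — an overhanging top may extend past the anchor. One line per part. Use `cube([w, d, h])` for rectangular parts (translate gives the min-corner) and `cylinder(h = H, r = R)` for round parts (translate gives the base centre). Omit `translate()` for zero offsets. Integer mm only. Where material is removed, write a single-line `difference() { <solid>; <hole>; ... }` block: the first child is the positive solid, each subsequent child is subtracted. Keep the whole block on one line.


difference() { translate([463, 506, 0]) cylinder(h = 1006, r = 164); translate([463, 506, 0]) cylinder(h = 1006, r = 125); }


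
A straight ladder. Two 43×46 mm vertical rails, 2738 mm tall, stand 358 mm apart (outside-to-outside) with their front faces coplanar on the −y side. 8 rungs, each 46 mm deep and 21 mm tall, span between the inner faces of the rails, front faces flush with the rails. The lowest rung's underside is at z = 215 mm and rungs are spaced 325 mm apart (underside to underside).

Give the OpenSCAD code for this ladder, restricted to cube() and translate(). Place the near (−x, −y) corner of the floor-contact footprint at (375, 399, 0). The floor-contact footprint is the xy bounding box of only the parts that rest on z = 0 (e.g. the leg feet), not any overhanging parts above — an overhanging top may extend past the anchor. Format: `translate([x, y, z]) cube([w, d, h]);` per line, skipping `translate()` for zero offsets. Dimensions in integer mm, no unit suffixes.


// rung span = 358 - 2*43 = 272
// rung[k] z = 215 + k*325
translate([375, 399, 0]) cube([43, 46, 2738]);
translate([690, 399, 0]) cube([43, 46, 2738]);
translate([418, 399, 215]) cube([272, 46, 21]);
translate([418, 399, 540]) cube([272, 46, 21]);
translate([418, 399, 865]) cube([272, 46, 21]);
translate([418, 399, 1190]) cube([272, 46, 21]);
translate([418, 399, 1515]) cube([272, 46, 21]);
translate([418, 399, 1840]) cube([272, 46, 21]);
translate([418, 399, 2165]) cube([272, 46, 21]);
translate([418, 399, 2490]) cube([272, 46, 21]);


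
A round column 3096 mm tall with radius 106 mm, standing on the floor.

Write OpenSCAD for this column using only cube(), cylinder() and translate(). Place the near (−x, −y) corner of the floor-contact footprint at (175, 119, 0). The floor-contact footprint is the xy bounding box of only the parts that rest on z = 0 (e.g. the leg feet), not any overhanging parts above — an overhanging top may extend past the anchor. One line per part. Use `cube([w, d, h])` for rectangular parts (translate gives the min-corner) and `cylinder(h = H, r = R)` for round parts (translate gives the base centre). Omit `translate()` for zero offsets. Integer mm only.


translate([281, 225, 0]) cylinder(h = 3096, r = 106);


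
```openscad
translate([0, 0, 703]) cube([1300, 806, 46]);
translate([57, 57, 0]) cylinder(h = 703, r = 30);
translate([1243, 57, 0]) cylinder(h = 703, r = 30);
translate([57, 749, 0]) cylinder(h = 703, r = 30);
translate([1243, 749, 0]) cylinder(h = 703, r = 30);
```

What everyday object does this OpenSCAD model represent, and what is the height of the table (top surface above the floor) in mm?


A table. The table height is 749 mm.

A 1300×806×46 slab sits at z = 703 on four Ø60 mm round legs — a table. The top surface is at 703 + 46 = 749 mm.


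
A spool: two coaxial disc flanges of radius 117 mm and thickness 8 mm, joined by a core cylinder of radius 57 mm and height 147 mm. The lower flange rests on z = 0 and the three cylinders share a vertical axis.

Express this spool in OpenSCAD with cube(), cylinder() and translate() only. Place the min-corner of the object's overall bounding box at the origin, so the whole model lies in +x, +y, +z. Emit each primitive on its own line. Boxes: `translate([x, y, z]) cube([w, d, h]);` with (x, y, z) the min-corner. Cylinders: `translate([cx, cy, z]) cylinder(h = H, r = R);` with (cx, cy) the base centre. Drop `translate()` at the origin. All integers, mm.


translate([117, 117, 0]) cylinder(h = 8, r = 117);
translate([117, 117, 8]) cylinder(h = 147, r = 57);
translate([117, 117, 155]) cylinder(h = 8, r = 117);


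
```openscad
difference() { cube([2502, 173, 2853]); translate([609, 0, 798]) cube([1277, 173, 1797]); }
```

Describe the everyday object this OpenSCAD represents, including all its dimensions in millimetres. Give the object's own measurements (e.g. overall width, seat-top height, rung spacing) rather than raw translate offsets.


A wall 2502 mm long (x), 173 mm thick (y), 2853 mm tall, with a rectangular window opening cut through it. The opening is 1277 mm wide and 1797 mm tall; its sill is at z = 798 mm and its near (−x) edge is 609 mm from the wall's −x end. The opening passes through the full wall thickness.


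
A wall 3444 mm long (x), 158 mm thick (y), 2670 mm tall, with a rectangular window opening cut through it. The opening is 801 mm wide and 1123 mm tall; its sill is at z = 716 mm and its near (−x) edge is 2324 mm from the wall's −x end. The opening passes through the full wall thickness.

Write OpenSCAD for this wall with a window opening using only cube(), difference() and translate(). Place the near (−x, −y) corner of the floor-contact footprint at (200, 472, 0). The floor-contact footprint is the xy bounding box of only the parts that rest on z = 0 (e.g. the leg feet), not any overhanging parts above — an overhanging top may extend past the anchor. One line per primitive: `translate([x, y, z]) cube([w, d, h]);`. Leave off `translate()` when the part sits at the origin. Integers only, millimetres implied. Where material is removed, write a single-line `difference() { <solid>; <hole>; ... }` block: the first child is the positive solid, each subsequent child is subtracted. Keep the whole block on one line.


difference() { translate([200, 472, 0]) cube([3444, 158, 2670]); translate([2524, 472, 716]) cube([801, 158, 1123]); }


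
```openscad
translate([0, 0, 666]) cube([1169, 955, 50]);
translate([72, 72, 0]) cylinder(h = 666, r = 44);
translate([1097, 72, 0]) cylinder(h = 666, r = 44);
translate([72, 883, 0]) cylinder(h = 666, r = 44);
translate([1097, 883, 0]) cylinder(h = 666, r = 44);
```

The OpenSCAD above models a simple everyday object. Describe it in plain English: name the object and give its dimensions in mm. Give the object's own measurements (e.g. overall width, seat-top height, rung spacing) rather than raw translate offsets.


A table: top 1169 mm (x) × 955 mm (y), 50 mm thick, upper face at z = 716 mm, on four round legs of 88 mm diameter, each leg's bounding box inset 28 mm from the nearest pair of top edges from z = 0 to the bottom of the top.


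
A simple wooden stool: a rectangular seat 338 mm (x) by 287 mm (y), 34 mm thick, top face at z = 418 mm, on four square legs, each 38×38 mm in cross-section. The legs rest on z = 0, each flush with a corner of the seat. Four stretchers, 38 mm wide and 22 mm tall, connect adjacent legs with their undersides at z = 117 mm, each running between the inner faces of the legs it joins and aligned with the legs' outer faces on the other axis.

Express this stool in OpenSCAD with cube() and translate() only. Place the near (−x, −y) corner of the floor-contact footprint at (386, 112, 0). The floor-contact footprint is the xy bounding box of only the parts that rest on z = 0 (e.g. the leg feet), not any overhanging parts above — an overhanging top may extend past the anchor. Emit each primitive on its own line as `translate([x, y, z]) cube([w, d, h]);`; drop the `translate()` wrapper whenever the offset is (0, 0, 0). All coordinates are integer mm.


translate([386, 112, 384]) cube([338, 287, 34]);
translate([386, 112, 0]) cube([38, 38, 384]);
translate([686, 112, 0]) cube([38, 38, 384]);
translate([386, 361, 0]) cube([38, 38, 384]);
translate([686, 361, 0]) cube([38, 38, 384]);
translate([424, 112, 117]) cube([262, 38, 22]);
translate([424, 361, 117]) cube([262, 38, 22]);
translate([386, 150, 117]) cube([38, 211, 22]);
translate([686, 150, 117]) cube([38, 211, 22]);


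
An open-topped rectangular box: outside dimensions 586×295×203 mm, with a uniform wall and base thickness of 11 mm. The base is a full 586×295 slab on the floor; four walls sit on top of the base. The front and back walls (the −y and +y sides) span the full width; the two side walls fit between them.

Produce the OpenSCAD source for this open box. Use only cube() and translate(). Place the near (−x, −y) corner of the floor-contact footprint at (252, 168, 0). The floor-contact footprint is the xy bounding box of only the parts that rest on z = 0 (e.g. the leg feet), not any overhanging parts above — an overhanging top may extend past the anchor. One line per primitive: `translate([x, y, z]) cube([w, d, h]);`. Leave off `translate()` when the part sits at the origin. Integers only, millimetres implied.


translate([252, 168, 0]) cube([586, 295, 11]);
translate([252, 168, 11]) cube([586, 11, 192]);
translate([252, 452, 11]) cube([586, 11, 192]);
translate([252, 179, 11]) cube([11, 273, 192]);
translate([827, 179, 11]) cube([11, 273, 192]);


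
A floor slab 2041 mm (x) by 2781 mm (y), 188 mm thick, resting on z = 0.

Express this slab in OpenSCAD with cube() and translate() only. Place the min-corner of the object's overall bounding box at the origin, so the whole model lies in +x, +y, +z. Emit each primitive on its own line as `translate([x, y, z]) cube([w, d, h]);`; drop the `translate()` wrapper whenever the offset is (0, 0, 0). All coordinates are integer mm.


cube([2041, 2781, 188]);


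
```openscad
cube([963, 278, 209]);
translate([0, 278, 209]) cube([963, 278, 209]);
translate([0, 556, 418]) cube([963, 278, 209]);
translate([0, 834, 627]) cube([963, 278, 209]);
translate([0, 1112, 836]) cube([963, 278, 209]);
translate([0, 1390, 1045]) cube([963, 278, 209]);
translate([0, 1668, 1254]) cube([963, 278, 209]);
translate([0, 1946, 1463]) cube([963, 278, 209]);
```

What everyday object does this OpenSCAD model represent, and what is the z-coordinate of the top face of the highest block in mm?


A staircase. The total rise is 1672 mm.

8 identical blocks, each offset up and back from the previous — a staircase. Each step is 209 mm tall and there are 8 of them, so the total rise is 8 × 209 = 1672 mm.


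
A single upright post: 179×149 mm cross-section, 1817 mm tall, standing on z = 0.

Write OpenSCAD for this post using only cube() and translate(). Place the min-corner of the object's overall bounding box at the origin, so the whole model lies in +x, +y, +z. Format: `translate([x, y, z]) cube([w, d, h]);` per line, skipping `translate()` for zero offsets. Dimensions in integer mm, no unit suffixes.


cube([179, 149, 1817]);


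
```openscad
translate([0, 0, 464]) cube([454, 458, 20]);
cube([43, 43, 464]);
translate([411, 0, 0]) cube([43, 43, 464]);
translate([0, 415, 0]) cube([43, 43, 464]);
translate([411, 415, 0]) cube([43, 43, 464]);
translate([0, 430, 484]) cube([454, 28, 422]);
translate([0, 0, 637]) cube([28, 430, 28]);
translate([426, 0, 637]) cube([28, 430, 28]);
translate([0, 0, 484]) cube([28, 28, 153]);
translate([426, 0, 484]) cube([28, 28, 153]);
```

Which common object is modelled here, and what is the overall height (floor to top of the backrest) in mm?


A chair. The overall height is 906 mm.

A slab on four corner posts with a tall panel at the back — a chair. The seat slab sits at z = 464 with thickness 20, and the 422 mm backrest starts at the seat top, so the overall height is 464 + 20 + 422 = 906 mm.


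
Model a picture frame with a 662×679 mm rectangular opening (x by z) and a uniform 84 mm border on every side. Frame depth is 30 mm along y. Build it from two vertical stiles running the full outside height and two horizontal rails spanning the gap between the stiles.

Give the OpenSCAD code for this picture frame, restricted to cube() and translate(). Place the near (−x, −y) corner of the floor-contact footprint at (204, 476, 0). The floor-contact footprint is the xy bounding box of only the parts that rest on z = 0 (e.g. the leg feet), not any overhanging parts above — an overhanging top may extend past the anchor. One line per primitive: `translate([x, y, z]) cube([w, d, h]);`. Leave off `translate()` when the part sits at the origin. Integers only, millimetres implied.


translate([204, 476, 0]) cube([84, 30, 847]);
translate([950, 476, 0]) cube([84, 30, 847]);
translate([288, 476, 0]) cube([662, 30, 84]);
translate([288, 476, 763]) cube([662, 30, 84]);


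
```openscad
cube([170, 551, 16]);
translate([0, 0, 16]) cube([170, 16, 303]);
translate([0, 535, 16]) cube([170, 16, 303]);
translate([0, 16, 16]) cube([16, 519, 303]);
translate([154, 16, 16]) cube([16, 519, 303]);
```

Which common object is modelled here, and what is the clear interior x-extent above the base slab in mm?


An open box. The internal width is 138 mm.

A 170×551 base slab with four walls standing on it — an open box. The base is 170 mm wide and the walls are 16 mm thick, so the internal width is 170 − 2 × 16 = 138 mm.


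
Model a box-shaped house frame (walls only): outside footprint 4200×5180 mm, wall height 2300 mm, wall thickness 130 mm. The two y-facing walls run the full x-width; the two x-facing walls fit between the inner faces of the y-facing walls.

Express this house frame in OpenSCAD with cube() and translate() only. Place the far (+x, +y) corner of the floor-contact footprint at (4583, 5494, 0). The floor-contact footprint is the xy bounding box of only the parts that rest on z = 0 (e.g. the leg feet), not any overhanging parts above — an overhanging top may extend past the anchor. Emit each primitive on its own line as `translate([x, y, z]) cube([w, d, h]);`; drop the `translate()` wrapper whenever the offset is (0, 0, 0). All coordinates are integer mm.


translate([383, 314, 0]) cube([4200, 130, 2300]);
translate([383, 5364, 0]) cube([4200, 130, 2300]);
translate([383, 444, 0]) cube([130, 4920, 2300]);
translate([4453, 444, 0]) cube([130, 4920, 2300]);
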